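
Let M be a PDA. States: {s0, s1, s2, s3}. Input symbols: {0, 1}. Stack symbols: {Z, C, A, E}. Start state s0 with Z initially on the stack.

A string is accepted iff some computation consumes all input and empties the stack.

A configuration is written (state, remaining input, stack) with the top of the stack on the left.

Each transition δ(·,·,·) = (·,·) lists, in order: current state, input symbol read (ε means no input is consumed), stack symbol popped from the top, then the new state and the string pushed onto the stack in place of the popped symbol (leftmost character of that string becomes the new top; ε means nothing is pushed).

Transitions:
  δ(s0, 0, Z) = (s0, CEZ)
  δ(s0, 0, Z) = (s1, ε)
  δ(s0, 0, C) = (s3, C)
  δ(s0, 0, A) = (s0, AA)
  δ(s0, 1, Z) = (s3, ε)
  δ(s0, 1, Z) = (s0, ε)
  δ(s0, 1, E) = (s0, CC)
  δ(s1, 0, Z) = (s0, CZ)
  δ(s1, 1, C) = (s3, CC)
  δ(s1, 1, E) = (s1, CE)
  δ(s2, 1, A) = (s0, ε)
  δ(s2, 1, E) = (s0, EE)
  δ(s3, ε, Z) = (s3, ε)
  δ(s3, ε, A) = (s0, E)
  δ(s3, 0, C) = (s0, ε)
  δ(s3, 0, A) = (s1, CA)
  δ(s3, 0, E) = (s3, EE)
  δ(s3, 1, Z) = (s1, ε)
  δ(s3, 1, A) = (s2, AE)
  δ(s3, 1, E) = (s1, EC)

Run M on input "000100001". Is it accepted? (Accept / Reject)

Accept

One accepting computation: (s0, 000100001, Z) ⊢ (s0, 00100001, CEZ) ⊢ (s3, 0100001, CEZ) ⊢ (s0, 100001, EZ) ⊢ (s0, 00001, CCZ) ⊢ (s3, 0001, CCZ) ⊢ (s0, 001, CZ) ⊢ (s3, 01, CZ) ⊢ (s0, 1, Z) ⊢ (s3, ε, ε)
All input consumed and the stack is empty.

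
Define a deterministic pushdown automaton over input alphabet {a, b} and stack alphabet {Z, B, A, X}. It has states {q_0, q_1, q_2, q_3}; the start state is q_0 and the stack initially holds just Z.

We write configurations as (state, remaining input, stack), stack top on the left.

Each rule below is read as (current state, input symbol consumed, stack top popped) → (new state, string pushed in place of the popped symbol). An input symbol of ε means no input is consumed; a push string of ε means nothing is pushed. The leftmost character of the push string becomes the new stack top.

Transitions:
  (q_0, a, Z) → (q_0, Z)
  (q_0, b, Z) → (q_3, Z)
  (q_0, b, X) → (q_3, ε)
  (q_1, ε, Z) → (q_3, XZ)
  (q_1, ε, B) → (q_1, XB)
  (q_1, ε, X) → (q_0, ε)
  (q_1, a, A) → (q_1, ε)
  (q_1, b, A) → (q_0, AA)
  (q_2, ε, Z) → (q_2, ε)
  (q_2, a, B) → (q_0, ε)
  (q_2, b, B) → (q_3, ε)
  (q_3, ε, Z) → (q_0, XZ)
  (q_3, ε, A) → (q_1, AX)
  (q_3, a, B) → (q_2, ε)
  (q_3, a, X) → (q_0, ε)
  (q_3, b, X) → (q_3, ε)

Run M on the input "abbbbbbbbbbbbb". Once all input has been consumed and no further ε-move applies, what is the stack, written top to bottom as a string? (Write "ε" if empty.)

(q_0, abbbbbbbbbbbbb, Z) ⊢ (q_0, bbbbbbbbbbbbb, Z) ⊢ (q_3, bbbbbbbbbbbb, Z) ⊢ (q_0, bbbbbbbbbbbb, XZ) ⊢ (q_3, bbbbbbbbbbb, Z) ⊢ (q_0, bbbbbbbbbbb, XZ) ⊢ (q_3, bbbbbbbbbb, Z) ⊢ (q_0, bbbbbbbbbb, XZ) ⊢ (q_3, bbbbbbbbb, Z) ⊢ (q_0, bbbbbbbbb, XZ) ⊢ (q_3, bbbbbbbb, Z) ⊢ (q_0, bbbbbbbb, XZ) ⊢ (q_3, bbbbbbb, Z) ⊢ (q_0, bbbbbbb, XZ) ⊢ (q_3, bbbbbb, Z) ⊢ (q_0, bbbbbb, XZ) ⊢ (q_3, bbbbb, Z) ⊢ (q_0, bbbbb, XZ) ⊢ (q_3, bbbb, Z) ⊢ (q_0, bbbb, XZ) ⊢ (q_3, bbb, Z) ⊢ (q_0, bbb, XZ) ⊢ (q_3, bb, Z) ⊢ (q_0, bb, XZ) ⊢ (q_3, b, Z) ⊢ (q_0, b, XZ) ⊢ (q_3, ε, Z) ⊢ (q_0, ε, XZ)
All input consumed in state q_0 with stack XZ.

XZ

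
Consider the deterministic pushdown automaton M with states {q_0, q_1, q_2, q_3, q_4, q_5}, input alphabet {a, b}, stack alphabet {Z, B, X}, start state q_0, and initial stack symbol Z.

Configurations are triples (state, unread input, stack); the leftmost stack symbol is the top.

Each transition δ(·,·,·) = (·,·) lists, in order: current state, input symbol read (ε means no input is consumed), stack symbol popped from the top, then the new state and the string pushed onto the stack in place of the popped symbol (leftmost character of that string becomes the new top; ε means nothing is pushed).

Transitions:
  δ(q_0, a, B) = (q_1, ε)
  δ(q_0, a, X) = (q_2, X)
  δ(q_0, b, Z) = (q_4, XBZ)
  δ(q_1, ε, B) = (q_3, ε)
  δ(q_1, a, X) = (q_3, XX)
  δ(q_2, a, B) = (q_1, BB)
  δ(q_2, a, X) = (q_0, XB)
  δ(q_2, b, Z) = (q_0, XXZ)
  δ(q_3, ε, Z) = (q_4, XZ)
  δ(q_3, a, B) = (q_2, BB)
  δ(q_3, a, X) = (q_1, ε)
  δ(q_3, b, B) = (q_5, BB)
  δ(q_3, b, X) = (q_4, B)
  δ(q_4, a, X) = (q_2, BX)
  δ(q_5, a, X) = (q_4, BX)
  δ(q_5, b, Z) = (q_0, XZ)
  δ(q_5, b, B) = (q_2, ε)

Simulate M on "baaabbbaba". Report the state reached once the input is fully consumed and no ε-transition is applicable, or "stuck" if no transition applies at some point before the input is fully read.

(q_0, baaabbbaba, Z)
  read b, top Z: go to q_4, push XBZ → (q_4, aaabbbaba, XBZ)
  read a, top X: go to q_2, push BX → (q_2, aabbbaba, BXBZ)
  read a, top B: go to q_1, push BB → (q_1, abbbaba, BBXBZ)
  ε-move, top B: go to q_3, push ε → (q_3, abbbaba, BXBZ)
  read a, top B: go to q_2, push BB → (q_2, bbbaba, BBXBZ)
No transition for (q_2, b, top B); M blocks with input bbbaba remaining.

stuck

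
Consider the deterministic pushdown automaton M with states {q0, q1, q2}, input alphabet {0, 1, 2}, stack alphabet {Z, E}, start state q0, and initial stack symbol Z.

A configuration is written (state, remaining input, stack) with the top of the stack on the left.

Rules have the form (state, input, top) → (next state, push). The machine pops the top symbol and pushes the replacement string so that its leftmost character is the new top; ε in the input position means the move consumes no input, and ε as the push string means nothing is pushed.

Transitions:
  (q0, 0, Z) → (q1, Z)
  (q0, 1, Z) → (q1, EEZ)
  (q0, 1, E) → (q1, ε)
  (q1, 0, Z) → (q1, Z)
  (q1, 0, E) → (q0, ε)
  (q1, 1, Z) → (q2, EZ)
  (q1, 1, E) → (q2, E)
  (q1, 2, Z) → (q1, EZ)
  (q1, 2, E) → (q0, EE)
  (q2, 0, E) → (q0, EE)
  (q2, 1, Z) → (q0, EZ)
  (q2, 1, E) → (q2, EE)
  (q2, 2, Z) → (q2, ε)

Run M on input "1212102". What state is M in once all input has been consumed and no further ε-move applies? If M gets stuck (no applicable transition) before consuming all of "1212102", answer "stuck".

(q0, 1212102, Z) ⊢ (q1, 212102, EEZ) ⊢ (q0, 12102, EEEZ) ⊢ (q1, 2102, EEZ) ⊢ (q0, 102, EEEZ) ⊢ (q1, 02, EEZ) ⊢ (q0, 2, EZ)
No transition for (q0, 2, top E); M blocks with input 2 remaining.

stuck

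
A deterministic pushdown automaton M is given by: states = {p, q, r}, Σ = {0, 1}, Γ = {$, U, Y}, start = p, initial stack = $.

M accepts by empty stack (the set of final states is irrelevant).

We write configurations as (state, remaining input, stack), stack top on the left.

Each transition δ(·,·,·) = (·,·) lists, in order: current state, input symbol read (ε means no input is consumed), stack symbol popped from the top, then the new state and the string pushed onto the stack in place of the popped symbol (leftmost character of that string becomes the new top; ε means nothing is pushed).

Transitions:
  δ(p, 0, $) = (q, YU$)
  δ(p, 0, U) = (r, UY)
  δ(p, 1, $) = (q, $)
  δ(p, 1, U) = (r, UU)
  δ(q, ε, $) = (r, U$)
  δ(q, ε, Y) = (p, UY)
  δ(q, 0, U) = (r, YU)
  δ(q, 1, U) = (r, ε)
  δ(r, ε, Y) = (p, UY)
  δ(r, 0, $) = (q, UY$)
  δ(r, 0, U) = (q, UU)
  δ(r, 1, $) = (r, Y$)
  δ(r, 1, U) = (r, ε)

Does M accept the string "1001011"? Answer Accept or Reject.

(p, 1001011, $)
  read 1, top $: go to q, push $ → (q, 001011, $)
  ε-move, top $: go to r, push U$ → (r, 001011, U$)
  read 0, top U: go to q, push UU → (q, 01011, UU$)
  read 0, top U: go to r, push YU → (r, 1011, YUU$)
  ε-move, top Y: go to p, push UY → (p, 1011, UYUU$)
  read 1, top U: go to r, push UU → (r, 011, UUYUU$)
  read 0, top U: go to q, push UU → (q, 11, UUUYUU$)
  read 1, top U: go to r, push ε → (r, 1, UUYUU$)
  read 1, top U: go to r, push ε → (r, ε, UYUU$)
All input consumed; stack is UYUU$, not empty, and no further ε-move applies.

Reject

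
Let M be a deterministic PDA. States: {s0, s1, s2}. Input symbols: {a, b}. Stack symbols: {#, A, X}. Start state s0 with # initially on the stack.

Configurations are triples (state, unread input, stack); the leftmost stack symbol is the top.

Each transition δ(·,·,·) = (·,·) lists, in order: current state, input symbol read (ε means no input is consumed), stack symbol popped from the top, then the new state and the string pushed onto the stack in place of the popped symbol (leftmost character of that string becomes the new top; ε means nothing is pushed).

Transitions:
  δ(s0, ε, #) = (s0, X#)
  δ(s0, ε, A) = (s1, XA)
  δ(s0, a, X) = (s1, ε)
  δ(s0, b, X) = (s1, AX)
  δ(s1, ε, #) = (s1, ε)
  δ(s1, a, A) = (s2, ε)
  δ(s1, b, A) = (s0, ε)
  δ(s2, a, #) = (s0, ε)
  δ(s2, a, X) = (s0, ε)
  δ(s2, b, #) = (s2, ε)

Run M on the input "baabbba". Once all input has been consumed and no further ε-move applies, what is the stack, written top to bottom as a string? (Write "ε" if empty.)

X#

(s0, baabbba, #)
  ε-move, top #: go to s0, push X# → (s0, baabbba, X#)
  read b, top X: go to s1, push AX → (s1, aabbba, AX#)
  read a, top A: go to s2, push ε → (s2, abbba, X#)
  read a, top X: go to s0, push ε → (s0, bbba, #)
  ε-move, top #: go to s0, push X# → (s0, bbba, X#)
  read b, top X: go to s1, push AX → (s1, bba, AX#)
  read b, top A: go to s0, push ε → (s0, ba, X#)
  read b, top X: go to s1, push AX → (s1, a, AX#)
  read a, top A: go to s2, push ε → (s2, ε, X#)
All input consumed in state s2 with stack X#.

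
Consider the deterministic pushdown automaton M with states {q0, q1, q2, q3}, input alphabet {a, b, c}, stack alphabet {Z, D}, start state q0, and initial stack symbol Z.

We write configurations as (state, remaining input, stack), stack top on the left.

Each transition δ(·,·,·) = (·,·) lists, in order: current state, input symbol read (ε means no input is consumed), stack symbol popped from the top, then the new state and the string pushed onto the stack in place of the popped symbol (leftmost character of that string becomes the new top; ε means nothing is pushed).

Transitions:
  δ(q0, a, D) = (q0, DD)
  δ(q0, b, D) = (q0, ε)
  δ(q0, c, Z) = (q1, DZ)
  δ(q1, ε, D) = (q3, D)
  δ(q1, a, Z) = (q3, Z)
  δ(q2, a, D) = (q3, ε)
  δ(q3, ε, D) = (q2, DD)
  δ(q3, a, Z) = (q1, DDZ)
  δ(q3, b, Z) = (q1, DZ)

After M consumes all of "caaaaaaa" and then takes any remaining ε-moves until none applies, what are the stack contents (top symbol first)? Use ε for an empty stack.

DDZ

(q0, caaaaaaa, Z)
  read c, top Z: go to q1, push DZ → (q1, aaaaaaa, DZ)
  ε-move, top D: go to q3, push D → (q3, aaaaaaa, DZ)
  ε-move, top D: go to q2, push DD → (q2, aaaaaaa, DDZ)
  read a, top D: go to q3, push ε → (q3, aaaaaa, DZ)
  ε-move, top D: go to q2, push DD → (q2, aaaaaa, DDZ)
  read a, top D: go to q3, push ε → (q3, aaaaa, DZ)
  ε-move, top D: go to q2, push DD → (q2, aaaaa, DDZ)
  read a, top D: go to q3, push ε → (q3, aaaa, DZ)
  ε-move, top D: go to q2, push DD → (q2, aaaa, DDZ)
  read a, top D: go to q3, push ε → (q3, aaa, DZ)
  ε-move, top D: go to q2, push DD → (q2, aaa, DDZ)
  read a, top D: go to q3, push ε → (q3, aa, DZ)
  ε-move, top D: go to q2, push DD → (q2, aa, DDZ)
  read a, top D: go to q3, push ε → (q3, a, DZ)
  ε-move, top D: go to q2, push DD → (q2, a, DDZ)
  read a, top D: go to q3, push ε → (q3, ε, DZ)
  ε-move, top D: go to q2, push DD → (q2, ε, DDZ)
All input consumed in state q2 with stack DDZ.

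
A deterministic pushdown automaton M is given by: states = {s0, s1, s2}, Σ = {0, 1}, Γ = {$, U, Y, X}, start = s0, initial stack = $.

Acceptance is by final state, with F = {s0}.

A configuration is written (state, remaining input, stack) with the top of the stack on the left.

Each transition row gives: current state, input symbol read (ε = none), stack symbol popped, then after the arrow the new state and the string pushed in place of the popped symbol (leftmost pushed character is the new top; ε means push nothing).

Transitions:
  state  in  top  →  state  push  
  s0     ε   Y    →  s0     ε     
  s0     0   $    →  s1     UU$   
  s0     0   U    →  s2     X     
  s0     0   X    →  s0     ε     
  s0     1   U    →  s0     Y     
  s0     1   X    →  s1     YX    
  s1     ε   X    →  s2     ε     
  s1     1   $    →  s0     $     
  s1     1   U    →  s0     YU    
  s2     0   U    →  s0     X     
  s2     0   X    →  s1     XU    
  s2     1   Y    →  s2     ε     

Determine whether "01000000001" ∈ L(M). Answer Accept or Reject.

(s0, 01000000001, $)
  read 0, top $: go to s1, push UU$ → (s1, 1000000001, UU$)
  read 1, top U: go to s0, push YU → (s0, 000000001, YUU$)
  ε-move, top Y: go to s0, push ε → (s0, 000000001, UU$)
  read 0, top U: go to s2, push X → (s2, 00000001, XU$)
  read 0, top X: go to s1, push XU → (s1, 0000001, XUU$)
  ε-move, top X: go to s2, push ε → (s2, 0000001, UU$)
  read 0, top U: go to s0, push X → (s0, 000001, XU$)
  read 0, top X: go to s0, push ε → (s0, 00001, U$)
  read 0, top U: go to s2, push X → (s2, 0001, X$)
  read 0, top X: go to s1, push XU → (s1, 001, XU$)
  ε-move, top X: go to s2, push ε → (s2, 001, U$)
  read 0, top U: go to s0, push X → (s0, 01, X$)
  read 0, top X: go to s0, push ε → (s0, 1, $)
No transition applies at (s0, 1, $); input not fully consumed.

Reject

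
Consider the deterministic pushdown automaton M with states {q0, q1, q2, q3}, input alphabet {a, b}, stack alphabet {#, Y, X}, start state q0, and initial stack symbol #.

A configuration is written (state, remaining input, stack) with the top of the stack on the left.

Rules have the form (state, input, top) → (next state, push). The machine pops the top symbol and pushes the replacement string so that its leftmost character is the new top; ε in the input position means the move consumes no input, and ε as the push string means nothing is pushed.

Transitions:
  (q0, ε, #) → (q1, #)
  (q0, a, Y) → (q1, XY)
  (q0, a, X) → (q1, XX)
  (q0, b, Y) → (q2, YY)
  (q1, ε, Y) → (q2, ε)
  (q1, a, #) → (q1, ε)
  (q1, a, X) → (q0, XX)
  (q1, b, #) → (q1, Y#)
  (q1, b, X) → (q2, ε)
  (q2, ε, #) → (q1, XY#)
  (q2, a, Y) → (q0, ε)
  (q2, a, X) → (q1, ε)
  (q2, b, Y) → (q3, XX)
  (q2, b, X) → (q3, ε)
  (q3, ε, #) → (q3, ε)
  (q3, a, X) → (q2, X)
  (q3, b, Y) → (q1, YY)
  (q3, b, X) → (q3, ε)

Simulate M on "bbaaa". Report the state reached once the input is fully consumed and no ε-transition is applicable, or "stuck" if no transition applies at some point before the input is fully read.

stuck

(q0, bbaaa, #) ⊢ (q1, bbaaa, #) ⊢ (q1, baaa, Y#) ⊢ (q2, baaa, #) ⊢ (q1, baaa, XY#) ⊢ (q2, aaa, Y#) ⊢ (q0, aa, #) ⊢ (q1, aa, #) ⊢ (q1, a, ε)
No transition for (q1, a, top ε); M blocks with input a remaining.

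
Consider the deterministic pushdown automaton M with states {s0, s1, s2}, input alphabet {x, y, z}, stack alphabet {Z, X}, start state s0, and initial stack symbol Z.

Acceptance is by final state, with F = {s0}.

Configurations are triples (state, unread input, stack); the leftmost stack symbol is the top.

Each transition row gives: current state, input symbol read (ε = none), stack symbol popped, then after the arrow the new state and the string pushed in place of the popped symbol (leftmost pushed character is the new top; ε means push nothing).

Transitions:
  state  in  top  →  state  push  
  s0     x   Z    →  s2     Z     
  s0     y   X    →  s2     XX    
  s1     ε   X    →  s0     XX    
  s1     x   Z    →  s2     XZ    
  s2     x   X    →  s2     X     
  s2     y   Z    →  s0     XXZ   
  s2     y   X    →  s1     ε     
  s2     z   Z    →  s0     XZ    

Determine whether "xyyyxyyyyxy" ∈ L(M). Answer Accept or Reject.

Reject

(s0, xyyyxyyyyxy, Z)
  read x, top Z: go to s2, push Z → (s2, yyyxyyyyxy, Z)
  read y, top Z: go to s0, push XXZ → (s0, yyxyyyyxy, XXZ)
  read y, top X: go to s2, push XX → (s2, yxyyyyxy, XXXZ)
  read y, top X: go to s1, push ε → (s1, xyyyyxy, XXZ)
  ε-move, top X: go to s0, push XX → (s0, xyyyyxy, XXXZ)
No transition applies at (s0, xyyyyxy, XXXZ); input not fully consumed.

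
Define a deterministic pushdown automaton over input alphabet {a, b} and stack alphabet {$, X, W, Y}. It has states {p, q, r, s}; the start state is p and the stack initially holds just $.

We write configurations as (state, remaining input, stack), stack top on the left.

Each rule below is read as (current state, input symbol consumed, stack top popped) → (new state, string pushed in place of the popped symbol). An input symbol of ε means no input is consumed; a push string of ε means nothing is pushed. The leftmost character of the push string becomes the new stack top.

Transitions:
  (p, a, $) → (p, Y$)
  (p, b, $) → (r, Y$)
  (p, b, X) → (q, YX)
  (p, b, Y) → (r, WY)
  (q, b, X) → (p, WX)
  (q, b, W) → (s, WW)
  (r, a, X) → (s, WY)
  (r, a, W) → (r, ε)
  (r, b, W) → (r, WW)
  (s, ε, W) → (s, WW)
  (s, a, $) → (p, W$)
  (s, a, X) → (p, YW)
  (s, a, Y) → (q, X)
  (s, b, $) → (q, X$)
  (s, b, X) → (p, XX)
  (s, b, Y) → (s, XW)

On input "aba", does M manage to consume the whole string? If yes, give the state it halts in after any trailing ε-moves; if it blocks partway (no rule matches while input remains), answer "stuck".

(p, aba, $)
  read a, top $: go to p, push Y$ → (p, ba, Y$)
  read b, top Y: go to r, push WY → (r, a, WY$)
  read a, top W: go to r, push ε → (r, ε, Y$)
All input consumed; M is in state r.

r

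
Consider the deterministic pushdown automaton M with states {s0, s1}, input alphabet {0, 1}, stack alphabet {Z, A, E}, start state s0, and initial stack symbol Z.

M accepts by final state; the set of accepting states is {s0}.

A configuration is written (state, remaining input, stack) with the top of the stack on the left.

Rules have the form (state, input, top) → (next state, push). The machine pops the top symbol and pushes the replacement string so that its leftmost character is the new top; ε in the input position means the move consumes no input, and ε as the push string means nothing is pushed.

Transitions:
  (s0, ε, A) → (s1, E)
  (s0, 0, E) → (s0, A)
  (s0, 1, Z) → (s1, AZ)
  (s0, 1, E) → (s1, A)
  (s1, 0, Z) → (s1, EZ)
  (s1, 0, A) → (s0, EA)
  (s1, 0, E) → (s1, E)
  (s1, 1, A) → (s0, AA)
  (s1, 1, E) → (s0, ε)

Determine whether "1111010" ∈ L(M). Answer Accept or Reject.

Reject

(s0, 1111010, Z) ⊢ (s1, 111010, AZ) ⊢ (s0, 11010, AAZ) ⊢ (s1, 11010, EAZ) ⊢ (s0, 1010, AZ) ⊢ (s1, 1010, EZ) ⊢ (s0, 010, Z)
No transition applies at (s0, 010, Z); input not fully consumed.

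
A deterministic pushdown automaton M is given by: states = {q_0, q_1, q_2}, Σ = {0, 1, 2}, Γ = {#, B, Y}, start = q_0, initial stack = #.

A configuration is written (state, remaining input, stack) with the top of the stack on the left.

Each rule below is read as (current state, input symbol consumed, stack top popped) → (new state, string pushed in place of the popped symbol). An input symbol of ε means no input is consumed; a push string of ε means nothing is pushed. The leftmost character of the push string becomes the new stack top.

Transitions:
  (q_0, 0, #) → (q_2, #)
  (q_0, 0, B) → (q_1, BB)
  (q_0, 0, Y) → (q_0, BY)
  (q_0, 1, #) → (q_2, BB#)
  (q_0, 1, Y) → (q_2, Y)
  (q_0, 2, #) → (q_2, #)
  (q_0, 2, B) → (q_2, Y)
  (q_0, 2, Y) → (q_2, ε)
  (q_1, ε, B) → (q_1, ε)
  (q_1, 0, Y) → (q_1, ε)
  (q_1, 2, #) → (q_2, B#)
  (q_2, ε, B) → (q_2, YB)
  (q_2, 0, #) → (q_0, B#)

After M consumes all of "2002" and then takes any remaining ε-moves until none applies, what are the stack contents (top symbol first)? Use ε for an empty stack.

YB#

(q_0, 2002, #)
  read 2, top #: go to q_2, push # → (q_2, 002, #)
  read 0, top #: go to q_0, push B# → (q_0, 02, B#)
  read 0, top B: go to q_1, push BB → (q_1, 2, BB#)
  ε-move, top B: go to q_1, push ε → (q_1, 2, B#)
  ε-move, top B: go to q_1, push ε → (q_1, 2, #)
  read 2, top #: go to q_2, push B# → (q_2, ε, B#)
  ε-move, top B: go to q_2, push YB → (q_2, ε, YB#)
All input consumed in state q_2 with stack YB#.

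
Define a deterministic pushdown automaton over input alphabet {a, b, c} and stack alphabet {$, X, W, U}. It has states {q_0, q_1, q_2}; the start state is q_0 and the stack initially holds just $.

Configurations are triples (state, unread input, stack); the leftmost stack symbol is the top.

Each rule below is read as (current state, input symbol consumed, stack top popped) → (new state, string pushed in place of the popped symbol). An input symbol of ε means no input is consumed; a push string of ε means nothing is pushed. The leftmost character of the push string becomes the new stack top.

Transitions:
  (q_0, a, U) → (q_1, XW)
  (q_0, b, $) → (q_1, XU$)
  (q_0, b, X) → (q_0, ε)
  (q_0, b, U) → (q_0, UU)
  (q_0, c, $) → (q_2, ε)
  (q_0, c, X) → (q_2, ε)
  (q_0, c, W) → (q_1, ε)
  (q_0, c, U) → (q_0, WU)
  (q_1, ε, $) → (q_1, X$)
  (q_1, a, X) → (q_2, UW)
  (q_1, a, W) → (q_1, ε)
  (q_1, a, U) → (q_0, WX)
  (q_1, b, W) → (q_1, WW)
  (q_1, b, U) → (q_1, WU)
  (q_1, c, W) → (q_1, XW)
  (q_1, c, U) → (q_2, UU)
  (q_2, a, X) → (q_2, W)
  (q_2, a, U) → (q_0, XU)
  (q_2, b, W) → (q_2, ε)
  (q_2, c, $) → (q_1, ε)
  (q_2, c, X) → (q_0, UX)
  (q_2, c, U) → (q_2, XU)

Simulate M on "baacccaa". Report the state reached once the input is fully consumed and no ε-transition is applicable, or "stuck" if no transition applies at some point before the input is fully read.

q_2

(q_0, baacccaa, $) ⊢ (q_1, aacccaa, XU$) ⊢ (q_2, acccaa, UWU$) ⊢ (q_0, cccaa, XUWU$) ⊢ (q_2, ccaa, UWU$) ⊢ (q_2, caa, XUWU$) ⊢ (q_0, aa, UXUWU$) ⊢ (q_1, a, XWXUWU$) ⊢ (q_2, ε, UWWXUWU$)
All input consumed; M is in state q_2.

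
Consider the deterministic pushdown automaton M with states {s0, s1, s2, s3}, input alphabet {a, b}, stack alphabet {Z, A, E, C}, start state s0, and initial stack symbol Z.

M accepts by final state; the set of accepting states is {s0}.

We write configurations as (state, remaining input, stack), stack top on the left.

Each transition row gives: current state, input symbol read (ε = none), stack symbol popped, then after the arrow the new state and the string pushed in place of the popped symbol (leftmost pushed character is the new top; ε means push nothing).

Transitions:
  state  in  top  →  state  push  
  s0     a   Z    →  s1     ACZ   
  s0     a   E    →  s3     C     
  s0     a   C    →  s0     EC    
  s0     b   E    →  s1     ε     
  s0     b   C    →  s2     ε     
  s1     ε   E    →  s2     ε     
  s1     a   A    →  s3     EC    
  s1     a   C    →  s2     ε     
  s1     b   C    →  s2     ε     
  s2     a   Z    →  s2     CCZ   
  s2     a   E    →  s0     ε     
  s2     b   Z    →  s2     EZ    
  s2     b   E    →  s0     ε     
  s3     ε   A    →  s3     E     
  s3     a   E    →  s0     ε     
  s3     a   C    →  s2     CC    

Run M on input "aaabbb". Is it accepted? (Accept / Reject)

Reject

(s0, aaabbb, Z)
  read a, top Z: go to s1, push ACZ → (s1, aabbb, ACZ)
  read a, top A: go to s3, push EC → (s3, abbb, ECCZ)
  read a, top E: go to s0, push ε → (s0, bbb, CCZ)
  read b, top C: go to s2, push ε → (s2, bb, CZ)
No transition applies at (s2, bb, CZ); input not fully consumed.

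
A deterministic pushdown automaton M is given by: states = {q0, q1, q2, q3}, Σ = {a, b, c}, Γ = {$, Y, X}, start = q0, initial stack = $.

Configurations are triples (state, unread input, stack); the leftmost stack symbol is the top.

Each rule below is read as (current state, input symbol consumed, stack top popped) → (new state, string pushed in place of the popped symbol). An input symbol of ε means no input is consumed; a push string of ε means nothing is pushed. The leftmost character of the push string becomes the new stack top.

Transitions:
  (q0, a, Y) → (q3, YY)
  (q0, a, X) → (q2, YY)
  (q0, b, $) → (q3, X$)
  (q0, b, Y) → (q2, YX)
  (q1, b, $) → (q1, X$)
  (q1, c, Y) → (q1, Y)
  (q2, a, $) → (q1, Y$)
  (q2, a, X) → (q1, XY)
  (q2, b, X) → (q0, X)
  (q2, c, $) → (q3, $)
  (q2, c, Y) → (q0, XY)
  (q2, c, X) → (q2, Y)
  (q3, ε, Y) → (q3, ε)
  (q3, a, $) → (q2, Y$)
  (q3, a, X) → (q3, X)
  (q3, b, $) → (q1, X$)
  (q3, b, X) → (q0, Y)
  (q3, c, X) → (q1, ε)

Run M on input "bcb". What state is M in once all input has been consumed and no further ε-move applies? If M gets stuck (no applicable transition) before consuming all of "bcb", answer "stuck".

q1

(q0, bcb, $)
  read b, top $: go to q3, push X$ → (q3, cb, X$)
  read c, top X: go to q1, push ε → (q1, b, $)
  read b, top $: go to q1, push X$ → (q1, ε, X$)
All input consumed; M is in state q1.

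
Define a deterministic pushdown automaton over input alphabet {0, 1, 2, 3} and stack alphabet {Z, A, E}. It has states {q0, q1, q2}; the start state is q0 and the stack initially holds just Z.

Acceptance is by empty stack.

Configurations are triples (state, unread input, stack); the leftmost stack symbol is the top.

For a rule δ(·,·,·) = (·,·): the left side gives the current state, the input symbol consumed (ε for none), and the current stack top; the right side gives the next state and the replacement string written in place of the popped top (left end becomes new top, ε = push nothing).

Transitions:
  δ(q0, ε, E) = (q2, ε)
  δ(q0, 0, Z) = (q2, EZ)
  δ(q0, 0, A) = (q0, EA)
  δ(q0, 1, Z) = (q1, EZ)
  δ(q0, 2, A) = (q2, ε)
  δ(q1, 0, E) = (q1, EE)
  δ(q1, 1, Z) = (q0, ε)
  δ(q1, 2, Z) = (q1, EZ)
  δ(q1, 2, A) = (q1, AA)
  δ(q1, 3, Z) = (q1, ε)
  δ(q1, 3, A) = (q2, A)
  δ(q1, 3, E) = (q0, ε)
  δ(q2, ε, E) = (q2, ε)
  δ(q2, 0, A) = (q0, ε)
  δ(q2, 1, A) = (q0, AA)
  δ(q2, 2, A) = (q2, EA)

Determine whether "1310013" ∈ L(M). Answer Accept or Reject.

(q0, 1310013, Z)
  read 1, top Z: go to q1, push EZ → (q1, 310013, EZ)
  read 3, top E: go to q0, push ε → (q0, 10013, Z)
  read 1, top Z: go to q1, push EZ → (q1, 0013, EZ)
  read 0, top E: go to q1, push EE → (q1, 013, EEZ)
  read 0, top E: go to q1, push EE → (q1, 13, EEEZ)
No transition applies at (q1, 13, EEEZ); input not fully consumed.

Reject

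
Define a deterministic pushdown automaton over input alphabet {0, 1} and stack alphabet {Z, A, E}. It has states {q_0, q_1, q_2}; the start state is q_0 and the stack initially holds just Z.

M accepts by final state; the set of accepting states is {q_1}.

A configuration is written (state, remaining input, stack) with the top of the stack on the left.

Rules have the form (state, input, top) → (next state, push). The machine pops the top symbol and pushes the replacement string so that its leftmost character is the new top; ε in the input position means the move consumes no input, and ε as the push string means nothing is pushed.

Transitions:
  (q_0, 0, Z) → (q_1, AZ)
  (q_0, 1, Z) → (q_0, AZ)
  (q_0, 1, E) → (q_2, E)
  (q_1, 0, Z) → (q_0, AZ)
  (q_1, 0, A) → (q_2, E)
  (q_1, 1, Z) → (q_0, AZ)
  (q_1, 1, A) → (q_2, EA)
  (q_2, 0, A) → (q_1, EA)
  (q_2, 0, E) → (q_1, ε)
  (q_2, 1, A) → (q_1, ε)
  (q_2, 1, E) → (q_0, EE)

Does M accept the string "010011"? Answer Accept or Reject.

(q_0, 010011, Z) ⊢ (q_1, 10011, AZ) ⊢ (q_2, 0011, EAZ) ⊢ (q_1, 011, AZ) ⊢ (q_2, 11, EZ) ⊢ (q_0, 1, EEZ) ⊢ (q_2, ε, EEZ)
All input consumed; state q_2 ∉ F and no further ε-move applies.

Reject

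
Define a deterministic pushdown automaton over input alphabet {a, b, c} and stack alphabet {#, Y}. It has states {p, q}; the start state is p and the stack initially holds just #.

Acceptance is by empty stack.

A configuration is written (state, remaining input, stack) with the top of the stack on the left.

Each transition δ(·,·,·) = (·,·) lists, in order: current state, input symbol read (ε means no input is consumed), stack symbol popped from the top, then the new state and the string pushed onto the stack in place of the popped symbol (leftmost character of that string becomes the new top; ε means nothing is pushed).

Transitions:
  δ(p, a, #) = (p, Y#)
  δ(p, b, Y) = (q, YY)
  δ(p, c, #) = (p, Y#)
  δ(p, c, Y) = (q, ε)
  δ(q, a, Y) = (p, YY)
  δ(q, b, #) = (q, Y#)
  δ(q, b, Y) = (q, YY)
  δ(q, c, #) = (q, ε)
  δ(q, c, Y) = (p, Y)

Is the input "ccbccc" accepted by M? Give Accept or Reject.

Accept

(p, ccbccc, #)
  read c, top #: go to p, push Y# → (p, cbccc, Y#)
  read c, top Y: go to q, push ε → (q, bccc, #)
  read b, top #: go to q, push Y# → (q, ccc, Y#)
  read c, top Y: go to p, push Y → (p, cc, Y#)
  read c, top Y: go to q, push ε → (q, c, #)
  read c, top #: go to q, push ε → (q, ε, ε)
All input consumed and the stack is empty.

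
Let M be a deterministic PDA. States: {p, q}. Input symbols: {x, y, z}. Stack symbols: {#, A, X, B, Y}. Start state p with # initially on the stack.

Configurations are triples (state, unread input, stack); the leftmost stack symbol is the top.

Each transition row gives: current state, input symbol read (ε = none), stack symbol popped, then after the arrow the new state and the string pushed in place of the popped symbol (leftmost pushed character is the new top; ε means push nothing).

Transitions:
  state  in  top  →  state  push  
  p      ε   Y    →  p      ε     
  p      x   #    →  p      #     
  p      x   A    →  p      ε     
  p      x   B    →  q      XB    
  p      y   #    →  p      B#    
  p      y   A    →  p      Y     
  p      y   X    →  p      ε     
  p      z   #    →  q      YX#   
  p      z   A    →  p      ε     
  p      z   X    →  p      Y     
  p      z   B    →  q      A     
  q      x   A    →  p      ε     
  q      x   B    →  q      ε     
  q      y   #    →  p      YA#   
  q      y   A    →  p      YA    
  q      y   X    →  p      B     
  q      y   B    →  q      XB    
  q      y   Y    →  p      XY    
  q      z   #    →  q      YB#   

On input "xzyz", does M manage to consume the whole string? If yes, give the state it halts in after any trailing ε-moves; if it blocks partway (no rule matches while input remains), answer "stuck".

p

(p, xzyz, #)
  read x, top #: go to p, push # → (p, zyz, #)
  read z, top #: go to q, push YX# → (q, yz, YX#)
  read y, top Y: go to p, push XY → (p, z, XYX#)
  read z, top X: go to p, push Y → (p, ε, YYX#)
  ε-move, top Y: go to p, push ε → (p, ε, YX#)
  ε-move, top Y: go to p, push ε → (p, ε, X#)
All input consumed; M is in state p.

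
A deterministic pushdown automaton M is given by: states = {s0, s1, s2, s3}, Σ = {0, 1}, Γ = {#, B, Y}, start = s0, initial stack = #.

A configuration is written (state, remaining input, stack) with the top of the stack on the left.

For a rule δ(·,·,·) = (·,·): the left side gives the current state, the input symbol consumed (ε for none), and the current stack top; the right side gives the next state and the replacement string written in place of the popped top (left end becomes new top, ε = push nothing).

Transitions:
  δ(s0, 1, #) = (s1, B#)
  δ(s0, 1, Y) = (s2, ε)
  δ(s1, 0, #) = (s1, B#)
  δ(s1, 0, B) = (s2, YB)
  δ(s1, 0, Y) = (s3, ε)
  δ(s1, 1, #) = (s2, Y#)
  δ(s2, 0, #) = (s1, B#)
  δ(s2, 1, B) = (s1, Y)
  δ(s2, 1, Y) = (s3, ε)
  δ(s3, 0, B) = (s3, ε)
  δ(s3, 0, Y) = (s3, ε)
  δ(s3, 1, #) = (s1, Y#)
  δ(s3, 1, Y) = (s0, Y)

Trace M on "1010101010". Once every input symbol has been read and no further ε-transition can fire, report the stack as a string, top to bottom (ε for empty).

(s0, 1010101010, #) ⊢ (s1, 010101010, B#) ⊢ (s2, 10101010, YB#) ⊢ (s3, 0101010, B#) ⊢ (s3, 101010, #) ⊢ (s1, 01010, Y#) ⊢ (s3, 1010, #) ⊢ (s1, 010, Y#) ⊢ (s3, 10, #) ⊢ (s1, 0, Y#) ⊢ (s3, ε, #)
All input consumed in state s3 with stack #.

#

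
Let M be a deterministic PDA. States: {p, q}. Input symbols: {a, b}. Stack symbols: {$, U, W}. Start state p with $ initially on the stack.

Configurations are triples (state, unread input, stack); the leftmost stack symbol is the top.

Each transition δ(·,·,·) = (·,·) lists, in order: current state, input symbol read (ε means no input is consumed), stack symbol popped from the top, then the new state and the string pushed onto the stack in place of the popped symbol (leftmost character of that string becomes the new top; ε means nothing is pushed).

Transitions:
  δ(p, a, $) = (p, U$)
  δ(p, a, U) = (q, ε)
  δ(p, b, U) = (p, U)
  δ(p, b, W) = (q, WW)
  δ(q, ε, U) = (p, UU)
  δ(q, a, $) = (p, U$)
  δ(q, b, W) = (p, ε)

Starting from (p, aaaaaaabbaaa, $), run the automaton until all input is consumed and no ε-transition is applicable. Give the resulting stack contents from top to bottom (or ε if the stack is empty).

(p, aaaaaaabbaaa, $)
  read a, top $: go to p, push U$ → (p, aaaaaabbaaa, U$)
  read a, top U: go to q, push ε → (q, aaaaabbaaa, $)
  read a, top $: go to p, push U$ → (p, aaaabbaaa, U$)
  read a, top U: go to q, push ε → (q, aaabbaaa, $)
  read a, top $: go to p, push U$ → (p, aabbaaa, U$)
  read a, top U: go to q, push ε → (q, abbaaa, $)
  read a, top $: go to p, push U$ → (p, bbaaa, U$)
  read b, top U: go to p, push U → (p, baaa, U$)
  read b, top U: go to p, push U → (p, aaa, U$)
  read a, top U: go to q, push ε → (q, aa, $)
  read a, top $: go to p, push U$ → (p, a, U$)
  read a, top U: go to q, push ε → (q, ε, $)
All input consumed in state q with stack $.

$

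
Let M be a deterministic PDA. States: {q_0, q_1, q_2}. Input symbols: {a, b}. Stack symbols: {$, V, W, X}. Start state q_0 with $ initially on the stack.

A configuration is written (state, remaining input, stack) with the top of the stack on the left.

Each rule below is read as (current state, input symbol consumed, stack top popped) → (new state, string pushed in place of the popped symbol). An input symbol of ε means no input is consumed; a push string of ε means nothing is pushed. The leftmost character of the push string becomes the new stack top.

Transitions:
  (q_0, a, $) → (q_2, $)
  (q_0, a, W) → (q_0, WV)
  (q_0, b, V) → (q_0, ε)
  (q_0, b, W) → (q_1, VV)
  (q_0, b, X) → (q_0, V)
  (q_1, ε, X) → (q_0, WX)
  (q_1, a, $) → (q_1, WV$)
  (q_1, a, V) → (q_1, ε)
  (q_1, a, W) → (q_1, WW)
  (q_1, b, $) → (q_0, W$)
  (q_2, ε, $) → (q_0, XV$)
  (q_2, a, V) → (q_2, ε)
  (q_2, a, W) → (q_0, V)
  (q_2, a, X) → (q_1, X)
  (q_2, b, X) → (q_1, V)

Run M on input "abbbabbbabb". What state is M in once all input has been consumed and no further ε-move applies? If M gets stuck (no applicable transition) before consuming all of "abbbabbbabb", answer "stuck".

q_0

(q_0, abbbabbbabb, $)
  read a, top $: go to q_2, push $ → (q_2, bbbabbbabb, $)
  ε-move, top $: go to q_0, push XV$ → (q_0, bbbabbbabb, XV$)
  read b, top X: go to q_0, push V → (q_0, bbabbbabb, VV$)
  read b, top V: go to q_0, push ε → (q_0, babbbabb, V$)
  read b, top V: go to q_0, push ε → (q_0, abbbabb, $)
  read a, top $: go to q_2, push $ → (q_2, bbbabb, $)
  ε-move, top $: go to q_0, push XV$ → (q_0, bbbabb, XV$)
  read b, top X: go to q_0, push V → (q_0, bbabb, VV$)
  read b, top V: go to q_0, push ε → (q_0, babb, V$)
  read b, top V: go to q_0, push ε → (q_0, abb, $)
  read a, top $: go to q_2, push $ → (q_2, bb, $)
  ε-move, top $: go to q_0, push XV$ → (q_0, bb, XV$)
  read b, top X: go to q_0, push V → (q_0, b, VV$)
  read b, top V: go to q_0, push ε → (q_0, ε, V$)
All input consumed; M is in state q_0.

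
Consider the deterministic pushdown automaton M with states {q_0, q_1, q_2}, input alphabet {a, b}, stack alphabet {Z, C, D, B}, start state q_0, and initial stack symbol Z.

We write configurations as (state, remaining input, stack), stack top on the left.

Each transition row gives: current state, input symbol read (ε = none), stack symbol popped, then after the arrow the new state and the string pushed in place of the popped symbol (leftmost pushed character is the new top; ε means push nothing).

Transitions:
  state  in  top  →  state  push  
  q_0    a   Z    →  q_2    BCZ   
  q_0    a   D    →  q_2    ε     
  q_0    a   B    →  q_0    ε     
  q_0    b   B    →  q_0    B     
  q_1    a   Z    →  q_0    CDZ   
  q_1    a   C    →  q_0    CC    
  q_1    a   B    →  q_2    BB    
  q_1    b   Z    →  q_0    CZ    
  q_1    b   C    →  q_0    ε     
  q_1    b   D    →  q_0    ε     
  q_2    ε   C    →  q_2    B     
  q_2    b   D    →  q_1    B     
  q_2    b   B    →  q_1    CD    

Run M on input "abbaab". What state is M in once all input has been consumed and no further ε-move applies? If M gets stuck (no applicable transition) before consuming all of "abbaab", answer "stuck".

stuck

(q_0, abbaab, Z)
  read a, top Z: go to q_2, push BCZ → (q_2, bbaab, BCZ)
  read b, top B: go to q_1, push CD → (q_1, baab, CDCZ)
  read b, top C: go to q_0, push ε → (q_0, aab, DCZ)
  read a, top D: go to q_2, push ε → (q_2, ab, CZ)
  ε-move, top C: go to q_2, push B → (q_2, ab, BZ)
No transition for (q_2, a, top B); M blocks with input ab remaining.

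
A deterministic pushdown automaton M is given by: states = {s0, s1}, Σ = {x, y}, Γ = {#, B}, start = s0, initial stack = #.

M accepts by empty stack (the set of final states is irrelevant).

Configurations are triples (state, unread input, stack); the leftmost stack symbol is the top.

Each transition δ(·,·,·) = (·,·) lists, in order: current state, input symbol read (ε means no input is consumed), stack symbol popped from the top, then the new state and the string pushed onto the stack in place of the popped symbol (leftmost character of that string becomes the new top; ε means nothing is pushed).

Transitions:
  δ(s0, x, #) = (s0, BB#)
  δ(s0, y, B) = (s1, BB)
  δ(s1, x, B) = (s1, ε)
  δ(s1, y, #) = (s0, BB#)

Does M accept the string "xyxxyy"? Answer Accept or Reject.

(s0, xyxxyy, #) ⊢ (s0, yxxyy, BB#) ⊢ (s1, xxyy, BBB#) ⊢ (s1, xyy, BB#) ⊢ (s1, yy, B#)
No transition applies at (s1, yy, B#); input not fully consumed.

Reject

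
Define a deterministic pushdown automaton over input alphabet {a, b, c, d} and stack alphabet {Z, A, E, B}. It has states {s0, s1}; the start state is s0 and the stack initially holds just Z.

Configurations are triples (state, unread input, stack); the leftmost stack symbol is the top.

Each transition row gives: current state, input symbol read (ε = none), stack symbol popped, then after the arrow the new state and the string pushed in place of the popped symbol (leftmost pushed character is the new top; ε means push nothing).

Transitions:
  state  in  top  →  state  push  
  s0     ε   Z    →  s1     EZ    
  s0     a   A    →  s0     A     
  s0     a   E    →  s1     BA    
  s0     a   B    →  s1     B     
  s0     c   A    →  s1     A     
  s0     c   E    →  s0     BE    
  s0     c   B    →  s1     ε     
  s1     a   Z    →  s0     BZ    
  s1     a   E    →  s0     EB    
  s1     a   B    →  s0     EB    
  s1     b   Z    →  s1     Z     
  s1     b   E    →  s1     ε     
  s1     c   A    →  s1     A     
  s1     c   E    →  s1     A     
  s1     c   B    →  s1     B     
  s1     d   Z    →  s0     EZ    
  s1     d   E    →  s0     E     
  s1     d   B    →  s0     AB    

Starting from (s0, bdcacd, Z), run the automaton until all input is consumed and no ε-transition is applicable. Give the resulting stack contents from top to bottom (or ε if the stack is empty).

ABEZ

(s0, bdcacd, Z)
  ε-move, top Z: go to s1, push EZ → (s1, bdcacd, EZ)
  read b, top E: go to s1, push ε → (s1, dcacd, Z)
  read d, top Z: go to s0, push EZ → (s0, cacd, EZ)
  read c, top E: go to s0, push BE → (s0, acd, BEZ)
  read a, top B: go to s1, push B → (s1, cd, BEZ)
  read c, top B: go to s1, push B → (s1, d, BEZ)
  read d, top B: go to s0, push AB → (s0, ε, ABEZ)
All input consumed in state s0 with stack ABEZ.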